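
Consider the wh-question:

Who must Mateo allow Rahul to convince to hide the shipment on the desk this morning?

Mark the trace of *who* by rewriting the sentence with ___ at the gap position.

Who must Mateo allow Rahul to convince ___ to hide the shipment on the desk this morning?

Before movement: Mateo must allow Rahul to convince who to hide the shipment on the desk this morning.
'who' functions as the direct object of 'convince'. The gap is right after 'convince'.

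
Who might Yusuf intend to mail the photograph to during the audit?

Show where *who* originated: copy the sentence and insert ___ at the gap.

Who might Yusuf intend to mail the photograph to ___ during the audit?

Before movement: Yusuf might intend to mail the photograph to who during the audit.
'who' functions as the object of the preposition 'to' (recipient of 'mail'). The gap is right after 'to'.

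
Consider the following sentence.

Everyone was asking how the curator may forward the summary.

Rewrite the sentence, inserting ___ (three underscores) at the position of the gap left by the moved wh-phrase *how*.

Before movement: The curator may forward the summary how.
The filler 'how' is interpreted as the manner adjunct. The gap is right after 'summary'.

Everyone was asking how the curator may forward the summary ___.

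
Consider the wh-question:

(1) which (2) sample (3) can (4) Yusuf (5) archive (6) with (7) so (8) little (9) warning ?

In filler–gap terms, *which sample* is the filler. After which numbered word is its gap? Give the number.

Underlying clause: Yusuf can archive which sample with so little warning.
'which sample' is the direct object of 'archive'. It moves to the left edge, and the trace sits right after 'archive':
Which sample can Yusuf archive ___ with so little warning?
'archive' is word 5.

5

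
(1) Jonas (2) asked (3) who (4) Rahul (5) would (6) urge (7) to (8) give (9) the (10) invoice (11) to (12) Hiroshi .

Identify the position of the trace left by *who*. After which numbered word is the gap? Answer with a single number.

Underlying clause: Rahul would urge who to give the invoice to Hiroshi.
'who' functions as the direct object of 'urge'. It moves to the left edge, and the trace sits right after 'urge':
Jonas asked who Rahul would urge ___ to give the invoice to Hiroshi.
'urge' is word 6.

6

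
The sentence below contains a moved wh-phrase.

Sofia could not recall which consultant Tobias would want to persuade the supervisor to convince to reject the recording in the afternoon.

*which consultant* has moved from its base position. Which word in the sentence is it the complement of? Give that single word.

In situ: Tobias would want to persuade the supervisor to convince which consultant to reject the recording in the afternoon.
'which consultant' functions as the direct object of 'convince'. It moves to the left edge, and the trace sits right after 'convince':
Sofia could not recall which consultant Tobias would want to persuade the supervisor to convince ___ to reject the recording in the afternoon.

convince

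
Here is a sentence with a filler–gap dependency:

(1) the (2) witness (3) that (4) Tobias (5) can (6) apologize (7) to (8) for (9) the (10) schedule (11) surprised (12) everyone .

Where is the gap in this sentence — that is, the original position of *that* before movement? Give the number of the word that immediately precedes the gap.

'that' is the object of the preposition 'to'. It moves to the left edge, and the trace sits right after 'to':
The witness that Tobias can apologize to ___ for the schedule surprised everyone.
'to' is word 7.

7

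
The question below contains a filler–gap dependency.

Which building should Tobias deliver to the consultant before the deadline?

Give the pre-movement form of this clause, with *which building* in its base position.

Tobias should deliver which building to the consultant before the deadline.

'which building' functions as the direct object of 'deliver'. Fronting leaves a gap immediately after 'deliver':
Which building should Tobias deliver ___ to the consultant before the deadline?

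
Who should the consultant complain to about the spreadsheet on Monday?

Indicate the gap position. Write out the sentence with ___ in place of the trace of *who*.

Who should the consultant complain to ___ about the spreadsheet on Monday?

Underlying clause: The consultant should complain to who about the spreadsheet on Monday.
The filler 'who' is interpreted as the object of the preposition 'to'. The gap is right after 'to'.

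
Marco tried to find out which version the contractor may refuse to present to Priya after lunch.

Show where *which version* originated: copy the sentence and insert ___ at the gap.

Before movement: The contractor may refuse to present which version to Priya after lunch.
The filler 'which version' is interpreted as the direct object of 'present'. The gap is right after 'present'.

Marco tried to find out which version the contractor may refuse to present ___ to Priya after lunch.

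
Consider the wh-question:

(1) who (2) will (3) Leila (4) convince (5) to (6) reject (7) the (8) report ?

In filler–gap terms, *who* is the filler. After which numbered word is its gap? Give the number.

In situ: Leila will convince who to reject the report.
The filler 'who' is interpreted as the direct object of 'convince'. Fronting leaves a gap immediately after 'convince':
Who will Leila convince ___ to reject the report?
'convince' is word 4.

4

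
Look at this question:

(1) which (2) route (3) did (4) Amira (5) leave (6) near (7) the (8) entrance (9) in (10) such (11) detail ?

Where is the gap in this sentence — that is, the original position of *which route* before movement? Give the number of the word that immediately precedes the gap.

5

Before movement: Amira did leave which route near the entrance in such detail.
'which route' functions as the direct object of 'leave'. It moves to the left edge, and the trace sits right after 'leave':
Which route did Amira leave ___ near the entrance in such detail?
'leave' is word 5.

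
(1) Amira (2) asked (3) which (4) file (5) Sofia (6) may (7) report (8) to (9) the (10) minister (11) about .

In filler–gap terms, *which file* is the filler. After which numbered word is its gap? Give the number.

Pre-movement form: Sofia may report to the minister about which file.
'which file' functions as the object of the preposition 'about'. Wh-movement fronts it, leaving a gap right after 'about':
Amira asked which file Sofia may report to the minister about ___.
'about' is word 11.

11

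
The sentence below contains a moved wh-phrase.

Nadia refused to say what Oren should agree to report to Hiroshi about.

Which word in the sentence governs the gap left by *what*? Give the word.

about

In situ: Oren should agree to report to Hiroshi about what.
'what' functions as the object of the preposition 'about'. It moves to the left edge, and the trace sits right after 'about':
Nadia refused to say what Oren should agree to report to Hiroshi about ___.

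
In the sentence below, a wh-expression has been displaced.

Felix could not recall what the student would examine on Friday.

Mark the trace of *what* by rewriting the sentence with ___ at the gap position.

In situ: The student would examine what on Friday.
The filler 'what' is interpreted as the direct object of 'examine'. The gap is right after 'examine'.

Felix could not recall what the student would examine ___ on Friday.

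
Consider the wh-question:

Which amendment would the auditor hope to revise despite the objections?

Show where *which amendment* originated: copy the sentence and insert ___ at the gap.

Pre-movement form: The auditor would hope to revise which amendment despite the objections.
The filler 'which amendment' is interpreted as the direct object of 'revise'. The gap is right after 'revise'.

Which amendment would the auditor hope to revise ___ despite the objections?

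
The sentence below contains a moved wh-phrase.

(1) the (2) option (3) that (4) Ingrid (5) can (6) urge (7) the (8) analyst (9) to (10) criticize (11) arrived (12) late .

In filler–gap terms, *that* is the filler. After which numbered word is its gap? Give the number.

10

'that' is the direct object of 'criticize'. It moves to the left edge, and the trace sits right after 'criticize':
The option that Ingrid can urge the analyst to criticize ___ arrived late.
'criticize' is word 10.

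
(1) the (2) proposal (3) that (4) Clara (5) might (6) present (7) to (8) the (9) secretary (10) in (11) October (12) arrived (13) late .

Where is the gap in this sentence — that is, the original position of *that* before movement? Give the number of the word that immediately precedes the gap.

6

'that' functions as the direct object of 'present'. Fronting leaves a gap immediately after 'present':
The proposal that Clara might present ___ to the secretary in October arrived late.
'present' is word 6.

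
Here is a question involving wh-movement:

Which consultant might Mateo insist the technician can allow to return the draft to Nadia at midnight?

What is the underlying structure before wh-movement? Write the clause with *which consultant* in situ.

'which consultant' functions as the direct object of 'allow'. Fronting leaves a gap immediately after 'allow':
Which consultant might Mateo insist the technician can allow ___ to return the draft to Nadia at midnight?

Mateo might insist the technician can allow which consultant to return the draft to Nadia at midnight.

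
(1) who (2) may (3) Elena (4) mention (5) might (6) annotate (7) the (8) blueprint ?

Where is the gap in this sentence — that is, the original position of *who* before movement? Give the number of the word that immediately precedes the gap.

4

Underlying clause: Elena may mention who might annotate the blueprint.
'who' is the subject of the clause embedded under 'mention'. Wh-movement fronts it, leaving a gap right after 'mention':
Who may Elena mention ___ might annotate the blueprint?
'mention' is word 4.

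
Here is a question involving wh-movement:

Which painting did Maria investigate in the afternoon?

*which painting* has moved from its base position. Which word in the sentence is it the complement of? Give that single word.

investigate

Pre-movement form: Maria did investigate which painting in the afternoon.
'which painting' functions as the direct object of 'investigate'. Wh-movement fronts it, leaving a gap right after 'investigate':
Which painting did Maria investigate ___ in the afternoon?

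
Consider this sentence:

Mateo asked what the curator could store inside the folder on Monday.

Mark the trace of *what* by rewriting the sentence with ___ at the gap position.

Mateo asked what the curator could store ___ inside the folder on Monday.

Before movement: The curator could store what inside the folder on Monday.
The filler 'what' is interpreted as the direct object of 'store'. The gap is right after 'store'.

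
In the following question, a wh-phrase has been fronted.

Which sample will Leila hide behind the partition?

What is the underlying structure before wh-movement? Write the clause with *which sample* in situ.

Leila will hide which sample behind the partition.

'which sample' is the direct object of 'hide'. It moves to the left edge, and the trace sits right after 'hide':
Which sample will Leila hide ___ behind the partition?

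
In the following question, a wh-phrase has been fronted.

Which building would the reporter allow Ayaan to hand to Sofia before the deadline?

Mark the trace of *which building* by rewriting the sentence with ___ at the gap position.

Pre-movement form: The reporter would allow Ayaan to hand which building to Sofia before the deadline.
'which building' functions as the direct object of 'hand'. The gap is right after 'hand'.

Which building would the reporter allow Ayaan to hand ___ to Sofia before the deadline?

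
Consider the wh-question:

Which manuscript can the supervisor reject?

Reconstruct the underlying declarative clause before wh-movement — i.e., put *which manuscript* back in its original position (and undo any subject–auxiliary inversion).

'which manuscript' functions as the direct object of 'reject'. Fronting leaves a gap immediately after 'reject':
Which manuscript can the supervisor reject ___?

The supervisor can reject which manuscript.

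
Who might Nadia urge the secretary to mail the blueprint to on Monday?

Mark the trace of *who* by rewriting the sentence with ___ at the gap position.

Who might Nadia urge the secretary to mail the blueprint to ___ on Monday?

Pre-movement form: Nadia might urge the secretary to mail the blueprint to who on Monday.
'who' functions as the object of the preposition 'to' (recipient of 'mail'). The gap is right after 'to'.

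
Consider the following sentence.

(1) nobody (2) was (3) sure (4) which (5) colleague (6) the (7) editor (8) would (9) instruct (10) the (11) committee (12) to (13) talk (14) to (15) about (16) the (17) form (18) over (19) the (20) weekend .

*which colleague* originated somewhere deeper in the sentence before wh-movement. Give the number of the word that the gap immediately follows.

Pre-movement form: The editor would instruct the committee to talk to which colleague about the form over the weekend.
'which colleague' is the object of the preposition 'to'. Wh-movement fronts it, leaving a gap right after 'to':
Nobody was sure which colleague the editor would instruct the committee to talk to ___ about the form over the weekend.
'to' is word 14.

14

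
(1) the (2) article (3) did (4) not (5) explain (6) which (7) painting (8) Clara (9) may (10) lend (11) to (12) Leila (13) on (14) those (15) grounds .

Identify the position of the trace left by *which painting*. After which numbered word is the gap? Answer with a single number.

Before movement: Clara may lend which painting to Leila on those grounds.
'which painting' is the direct object of 'lend'. Fronting leaves a gap immediately after 'lend':
The article did not explain which painting Clara may lend ___ to Leila on those grounds.
'lend' is word 10.

10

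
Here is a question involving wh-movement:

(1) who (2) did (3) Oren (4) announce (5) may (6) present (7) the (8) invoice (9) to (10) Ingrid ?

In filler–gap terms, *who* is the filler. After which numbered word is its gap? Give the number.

Pre-movement form: Oren did announce who may present the invoice to Ingrid.
'who' functions as the subject of the clause embedded under 'announce'. Wh-movement fronts it, leaving a gap right after 'announce':
Who did Oren announce ___ may present the invoice to Ingrid?
'announce' is word 4.

4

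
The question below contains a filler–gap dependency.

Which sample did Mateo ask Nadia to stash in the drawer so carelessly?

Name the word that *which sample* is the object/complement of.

stash

Underlying clause: Mateo did ask Nadia to stash which sample in the drawer so carelessly.
The filler 'which sample' is interpreted as the direct object of 'stash'. Fronting leaves a gap immediately after 'stash':
Which sample did Mateo ask Nadia to stash ___ in the drawer so carelessly?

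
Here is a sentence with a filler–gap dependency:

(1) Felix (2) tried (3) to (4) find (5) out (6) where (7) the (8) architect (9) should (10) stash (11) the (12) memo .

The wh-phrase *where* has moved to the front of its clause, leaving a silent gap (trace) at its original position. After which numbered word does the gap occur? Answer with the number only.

12

Pre-movement form: The architect should stash the memo where.
The filler 'where' is interpreted as the locative complement of 'stash'. Wh-movement fronts it, leaving a gap right after 'memo':
Felix tried to find out where the architect should stash the memo ___.
'memo' is word 12.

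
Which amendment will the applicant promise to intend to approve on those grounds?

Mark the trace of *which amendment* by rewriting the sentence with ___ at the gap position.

Underlying clause: The applicant will promise to intend to approve which amendment on those grounds.
'which amendment' functions as the direct object of 'approve'. The gap is right after 'approve'.

Which amendment will the applicant promise to intend to approve ___ on those grounds?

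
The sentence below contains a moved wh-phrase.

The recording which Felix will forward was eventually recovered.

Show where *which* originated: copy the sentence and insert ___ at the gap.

The recording which Felix will forward ___ was eventually recovered.

'which' functions as the direct object of 'forward'. The gap is right after 'forward'.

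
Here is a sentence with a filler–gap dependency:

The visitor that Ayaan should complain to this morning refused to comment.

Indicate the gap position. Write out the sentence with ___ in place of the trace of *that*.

The filler 'that' is interpreted as the object of the preposition 'to'. The gap is right after 'to'.

The visitor that Ayaan should complain to ___ this morning refused to comment.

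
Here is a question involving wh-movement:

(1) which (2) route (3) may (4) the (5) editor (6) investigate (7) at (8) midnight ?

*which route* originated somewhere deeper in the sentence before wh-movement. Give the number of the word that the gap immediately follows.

6

In situ: The editor may investigate which route at midnight.
'which route' is the direct object of 'investigate'. It moves to the left edge, and the trace sits right after 'investigate':
Which route may the editor investigate ___ at midnight?
'investigate' is word 6.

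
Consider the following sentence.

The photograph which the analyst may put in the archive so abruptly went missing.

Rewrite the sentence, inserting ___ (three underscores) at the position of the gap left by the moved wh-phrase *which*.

The filler 'which' is interpreted as the direct object of 'put'. The gap is right after 'put'.

The photograph which the analyst may put ___ in the archive so abruptly went missing.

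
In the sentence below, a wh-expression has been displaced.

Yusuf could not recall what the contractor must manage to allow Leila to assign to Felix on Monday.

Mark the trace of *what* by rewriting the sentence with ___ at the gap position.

Yusuf could not recall what the contractor must manage to allow Leila to assign ___ to Felix on Monday.

In situ: The contractor must manage to allow Leila to assign what to Felix on Monday.
The filler 'what' is interpreted as the direct object of 'assign'. The gap is right after 'assign'.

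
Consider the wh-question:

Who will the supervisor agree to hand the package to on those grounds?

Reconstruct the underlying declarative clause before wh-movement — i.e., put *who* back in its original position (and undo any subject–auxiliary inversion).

The supervisor will agree to hand the package to who on those grounds.

'who' functions as the object of the preposition 'to' (recipient of 'hand'). It moves to the left edge, and the trace sits right after 'to':
Who will the supervisor agree to hand the package to ___ on those grounds?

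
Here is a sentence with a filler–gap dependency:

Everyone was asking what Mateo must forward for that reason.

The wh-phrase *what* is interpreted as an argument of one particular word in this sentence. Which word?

forward

Pre-movement form: Mateo must forward what for that reason.
'what' functions as the direct object of 'forward'. Fronting leaves a gap immediately after 'forward':
Everyone was asking what Mateo must forward ___ for that reason.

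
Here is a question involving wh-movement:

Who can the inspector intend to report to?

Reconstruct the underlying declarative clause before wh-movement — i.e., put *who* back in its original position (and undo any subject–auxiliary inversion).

The inspector can intend to report to who.

'who' functions as the object of the preposition 'to'. It moves to the left edge, and the trace sits right after 'to':
Who can the inspector intend to report to ___?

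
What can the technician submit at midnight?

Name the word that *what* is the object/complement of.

Before movement: The technician can submit what at midnight.
'what' functions as the direct object of 'submit'. It moves to the left edge, and the trace sits right after 'submit':
What can the technician submit ___ at midnight?

submit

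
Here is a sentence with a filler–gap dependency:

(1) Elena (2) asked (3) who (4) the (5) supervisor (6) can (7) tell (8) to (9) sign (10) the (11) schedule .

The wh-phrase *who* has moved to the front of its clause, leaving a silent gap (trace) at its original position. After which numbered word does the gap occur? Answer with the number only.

7

Underlying clause: The supervisor can tell who to sign the schedule.
'who' functions as the direct object of 'tell'. Wh-movement fronts it, leaving a gap right after 'tell':
Elena asked who the supervisor can tell ___ to sign the schedule.
'tell' is word 7.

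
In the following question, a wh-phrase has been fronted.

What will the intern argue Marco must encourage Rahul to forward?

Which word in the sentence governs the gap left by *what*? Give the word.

forward

In situ: The intern will argue Marco must encourage Rahul to forward what.
The filler 'what' is interpreted as the direct object of 'forward'. It moves to the left edge, and the trace sits right after 'forward':
What will the intern argue Marco must encourage Rahul to forward ___?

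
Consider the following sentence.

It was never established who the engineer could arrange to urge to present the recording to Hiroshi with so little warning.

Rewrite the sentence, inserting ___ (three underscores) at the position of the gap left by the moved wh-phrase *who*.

In situ: The engineer could arrange to urge who to present the recording to Hiroshi with so little warning.
The filler 'who' is interpreted as the direct object of 'urge'. The gap is right after 'urge'.

It was never established who the engineer could arrange to urge ___ to present the recording to Hiroshi with so little warning.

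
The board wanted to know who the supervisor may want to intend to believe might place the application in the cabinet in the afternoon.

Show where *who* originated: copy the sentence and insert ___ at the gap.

The board wanted to know who the supervisor may want to intend to believe ___ might place the application in the cabinet in the afternoon.

Before movement: The supervisor may want to intend to believe who might place the application in the cabinet in the afternoon.
'who' is the subject of the clause embedded under 'believe'. The gap is right after 'believe'.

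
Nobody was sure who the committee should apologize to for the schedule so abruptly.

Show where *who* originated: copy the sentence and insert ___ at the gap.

Nobody was sure who the committee should apologize to ___ for the schedule so abruptly.

Before movement: The committee should apologize to who for the schedule so abruptly.
'who' is the object of the preposition 'to'. The gap is right after 'to'.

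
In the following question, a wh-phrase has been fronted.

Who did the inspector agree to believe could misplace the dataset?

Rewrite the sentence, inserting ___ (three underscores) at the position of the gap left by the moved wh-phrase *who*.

Who did the inspector agree to believe ___ could misplace the dataset?

Underlying clause: The inspector did agree to believe who could misplace the dataset.
'who' functions as the subject of the clause embedded under 'believe'. The gap is right after 'believe'.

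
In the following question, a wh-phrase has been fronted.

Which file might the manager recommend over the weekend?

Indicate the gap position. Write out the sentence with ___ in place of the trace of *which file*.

Which file might the manager recommend ___ over the weekend?

Pre-movement form: The manager might recommend which file over the weekend.
The filler 'which file' is interpreted as the direct object of 'recommend'. The gap is right after 'recommend'.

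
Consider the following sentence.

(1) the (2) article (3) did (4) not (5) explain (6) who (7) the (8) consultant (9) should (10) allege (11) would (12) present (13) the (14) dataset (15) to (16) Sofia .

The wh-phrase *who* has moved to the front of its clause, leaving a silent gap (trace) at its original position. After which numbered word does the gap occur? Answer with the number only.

10

Before movement: The consultant should allege who would present the dataset to Sofia.
'who' is the subject of the clause embedded under 'allege'. It moves to the left edge, and the trace sits right after 'allege':
The article did not explain who the consultant should allege ___ would present the dataset to Sofia.
'allege' is word 10.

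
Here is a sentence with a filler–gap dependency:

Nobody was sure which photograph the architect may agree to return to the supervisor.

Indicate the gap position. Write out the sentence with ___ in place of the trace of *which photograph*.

Nobody was sure which photograph the architect may agree to return ___ to the supervisor.

In situ: The architect may agree to return which photograph to the supervisor.
'which photograph' is the direct object of 'return'. The gap is right after 'return'.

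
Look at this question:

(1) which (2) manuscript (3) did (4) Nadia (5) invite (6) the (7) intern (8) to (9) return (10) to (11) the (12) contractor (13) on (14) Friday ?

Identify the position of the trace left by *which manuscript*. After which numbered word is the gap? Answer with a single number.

9

Before movement: Nadia did invite the intern to return which manuscript to the contractor on Friday.
'which manuscript' functions as the direct object of 'return'. Fronting leaves a gap immediately after 'return':
Which manuscript did Nadia invite the intern to return ___ to the contractor on Friday?
'return' is word 9.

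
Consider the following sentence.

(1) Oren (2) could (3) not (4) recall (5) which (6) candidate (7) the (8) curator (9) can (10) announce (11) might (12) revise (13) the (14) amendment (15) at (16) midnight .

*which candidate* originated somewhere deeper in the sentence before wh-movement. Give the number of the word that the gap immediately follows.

10

Before movement: The curator can announce which candidate might revise the amendment at midnight.
The filler 'which candidate' is interpreted as the subject of the clause embedded under 'announce'. Wh-movement fronts it, leaving a gap right after 'announce':
Oren could not recall which candidate the curator can announce ___ might revise the amendment at midnight.
'announce' is word 10.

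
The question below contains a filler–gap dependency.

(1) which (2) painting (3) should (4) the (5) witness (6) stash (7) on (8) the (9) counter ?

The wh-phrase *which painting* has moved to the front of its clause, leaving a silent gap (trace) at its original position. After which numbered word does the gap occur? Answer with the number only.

Before movement: The witness should stash which painting on the counter.
The filler 'which painting' is interpreted as the direct object of 'stash'. Fronting leaves a gap immediately after 'stash':
Which painting should the witness stash ___ on the counter?
'stash' is word 6.

6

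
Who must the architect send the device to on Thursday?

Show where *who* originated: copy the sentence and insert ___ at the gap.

Pre-movement form: The architect must send the device to who on Thursday.
'who' functions as the object of the preposition 'to' (recipient of 'send'). The gap is right after 'to'.

Who must the architect send the device to ___ on Thursday?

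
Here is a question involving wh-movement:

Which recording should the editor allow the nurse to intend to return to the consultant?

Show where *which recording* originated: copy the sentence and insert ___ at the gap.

Which recording should the editor allow the nurse to intend to return ___ to the consultant?

Before movement: The editor should allow the nurse to intend to return which recording to the consultant.
'which recording' is the direct object of 'return'. The gap is right after 'return'.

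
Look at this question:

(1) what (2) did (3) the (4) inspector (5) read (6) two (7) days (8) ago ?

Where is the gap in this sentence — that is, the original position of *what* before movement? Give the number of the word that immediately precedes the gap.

5

Underlying clause: The inspector did read what two days ago.
The filler 'what' is interpreted as the direct object of 'read'. Fronting leaves a gap immediately after 'read':
What did the inspector read ___ two days ago?
'read' is word 5.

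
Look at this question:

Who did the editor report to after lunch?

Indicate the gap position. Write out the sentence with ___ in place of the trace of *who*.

Who did the editor report to ___ after lunch?

Before movement: The editor did report to who after lunch.
The filler 'who' is interpreted as the object of the preposition 'to'. The gap is right after 'to'.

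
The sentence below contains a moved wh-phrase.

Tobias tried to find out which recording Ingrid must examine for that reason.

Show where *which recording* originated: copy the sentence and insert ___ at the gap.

Tobias tried to find out which recording Ingrid must examine ___ for that reason.

In situ: Ingrid must examine which recording for that reason.
'which recording' is the direct object of 'examine'. The gap is right after 'examine'.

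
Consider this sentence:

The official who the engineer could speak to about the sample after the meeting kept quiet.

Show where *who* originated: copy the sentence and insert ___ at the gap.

'who' is the object of the preposition 'to'. The gap is right after 'to'.

The official who the engineer could speak to ___ about the sample after the meeting kept quiet.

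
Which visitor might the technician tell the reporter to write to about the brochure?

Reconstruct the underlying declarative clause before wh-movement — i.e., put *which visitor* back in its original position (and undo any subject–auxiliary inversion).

The technician might tell the reporter to write to which visitor about the brochure.

'which visitor' functions as the object of the preposition 'to'. Wh-movement fronts it, leaving a gap right after 'to':
Which visitor might the technician tell the reporter to write to ___ about the brochure?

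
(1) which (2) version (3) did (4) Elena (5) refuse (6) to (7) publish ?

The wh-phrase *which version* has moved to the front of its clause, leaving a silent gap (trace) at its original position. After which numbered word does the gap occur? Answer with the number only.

7

Before movement: Elena did refuse to publish which version.
The filler 'which version' is interpreted as the direct object of 'publish'. Fronting leaves a gap immediately after 'publish':
Which version did Elena refuse to publish ___?
'publish' is word 7.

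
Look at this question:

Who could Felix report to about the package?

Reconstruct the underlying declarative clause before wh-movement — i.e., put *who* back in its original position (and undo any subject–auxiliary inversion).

Felix could report to who about the package.

'who' is the object of the preposition 'to'. Wh-movement fronts it, leaving a gap right after 'to':
Who could Felix report to ___ about the package?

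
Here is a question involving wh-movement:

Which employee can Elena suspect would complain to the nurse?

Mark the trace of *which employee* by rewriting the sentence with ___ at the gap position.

Which employee can Elena suspect ___ would complain to the nurse?

Underlying clause: Elena can suspect which employee would complain to the nurse.
The filler 'which employee' is interpreted as the subject of the clause embedded under 'suspect'. The gap is right after 'suspect'.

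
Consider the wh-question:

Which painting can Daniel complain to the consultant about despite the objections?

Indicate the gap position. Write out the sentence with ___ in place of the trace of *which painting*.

Which painting can Daniel complain to the consultant about ___ despite the objections?

Pre-movement form: Daniel can complain to the consultant about which painting despite the objections.
The filler 'which painting' is interpreted as the object of the preposition 'about'. The gap is right after 'about'.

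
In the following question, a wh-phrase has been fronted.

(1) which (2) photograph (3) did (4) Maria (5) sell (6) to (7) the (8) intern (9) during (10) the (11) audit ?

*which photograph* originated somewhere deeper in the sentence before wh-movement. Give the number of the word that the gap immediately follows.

In situ: Maria did sell which photograph to the intern during the audit.
'which photograph' is the direct object of 'sell'. Fronting leaves a gap immediately after 'sell':
Which photograph did Maria sell ___ to the intern during the audit?
'sell' is word 5.

5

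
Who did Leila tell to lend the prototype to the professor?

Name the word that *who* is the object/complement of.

tell

Underlying clause: Leila did tell who to lend the prototype to the professor.
The filler 'who' is interpreted as the direct object of 'tell'. It moves to the left edge, and the trace sits right after 'tell':
Who did Leila tell ___ to lend the prototype to the professor?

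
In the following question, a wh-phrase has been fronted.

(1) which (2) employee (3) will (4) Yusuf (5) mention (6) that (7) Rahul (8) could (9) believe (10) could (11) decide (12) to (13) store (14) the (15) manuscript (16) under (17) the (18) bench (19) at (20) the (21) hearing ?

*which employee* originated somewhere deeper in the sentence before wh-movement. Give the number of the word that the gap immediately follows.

Before movement: Yusuf will mention that Rahul could believe which employee could decide to store the manuscript under the bench at the hearing.
The filler 'which employee' is interpreted as the subject of the clause embedded under 'believe'. Fronting leaves a gap immediately after 'believe':
Which employee will Yusuf mention that Rahul could believe ___ could decide to store the manuscript under the bench at the hearing?
'believe' is word 9.

9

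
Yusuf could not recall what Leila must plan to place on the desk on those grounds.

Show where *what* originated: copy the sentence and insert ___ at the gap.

Yusuf could not recall what Leila must plan to place ___ on the desk on those grounds.

Before movement: Leila must plan to place what on the desk on those grounds.
'what' is the direct object of 'place'. The gap is right after 'place'.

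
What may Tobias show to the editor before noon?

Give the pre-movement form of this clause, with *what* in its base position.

Tobias may show what to the editor before noon.

'what' functions as the direct object of 'show'. Wh-movement fronts it, leaving a gap right after 'show':
What may Tobias show ___ to the editor before noon?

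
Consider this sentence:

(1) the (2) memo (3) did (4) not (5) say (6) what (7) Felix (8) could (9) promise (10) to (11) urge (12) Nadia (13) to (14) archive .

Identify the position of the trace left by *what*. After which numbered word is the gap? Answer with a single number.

14

Before movement: Felix could promise to urge Nadia to archive what.
'what' functions as the direct object of 'archive'. Fronting leaves a gap immediately after 'archive':
The memo did not say what Felix could promise to urge Nadia to archive ___.
'archive' is word 14.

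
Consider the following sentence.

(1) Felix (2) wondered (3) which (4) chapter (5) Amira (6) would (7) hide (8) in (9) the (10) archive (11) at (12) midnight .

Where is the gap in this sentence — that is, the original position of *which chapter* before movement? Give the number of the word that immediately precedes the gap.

7

In situ: Amira would hide which chapter in the archive at midnight.
'which chapter' functions as the direct object of 'hide'. It moves to the left edge, and the trace sits right after 'hide':
Felix wondered which chapter Amira would hide ___ in the archive at midnight.
'hide' is word 7.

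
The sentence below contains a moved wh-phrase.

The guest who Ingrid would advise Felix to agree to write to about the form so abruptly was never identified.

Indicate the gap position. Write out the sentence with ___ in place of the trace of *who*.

The filler 'who' is interpreted as the object of the preposition 'to'. The gap is right after 'to'.

The guest who Ingrid would advise Felix to agree to write to ___ about the form so abruptly was never identified.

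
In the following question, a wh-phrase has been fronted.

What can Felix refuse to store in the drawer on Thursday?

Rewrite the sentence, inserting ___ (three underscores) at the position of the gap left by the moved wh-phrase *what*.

What can Felix refuse to store ___ in the drawer on Thursday?

Underlying clause: Felix can refuse to store what in the drawer on Thursday.
The filler 'what' is interpreted as the direct object of 'store'. The gap is right after 'store'.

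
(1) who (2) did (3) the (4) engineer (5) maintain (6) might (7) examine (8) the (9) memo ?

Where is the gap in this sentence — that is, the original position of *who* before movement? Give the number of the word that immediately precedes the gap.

In situ: The engineer did maintain who might examine the memo.
The filler 'who' is interpreted as the subject of the clause embedded under 'maintain'. Wh-movement fronts it, leaving a gap right after 'maintain':
Who did the engineer maintain ___ might examine the memo?
'maintain' is word 5.

5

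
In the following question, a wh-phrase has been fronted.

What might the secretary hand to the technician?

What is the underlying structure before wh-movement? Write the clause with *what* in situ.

'what' is the direct object of 'hand'. Fronting leaves a gap immediately after 'hand':
What might the secretary hand ___ to the technician?

The secretary might hand what to the technician.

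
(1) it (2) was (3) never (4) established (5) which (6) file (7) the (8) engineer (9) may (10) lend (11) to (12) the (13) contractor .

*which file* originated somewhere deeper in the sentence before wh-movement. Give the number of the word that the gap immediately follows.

10

In situ: The engineer may lend which file to the contractor.
'which file' is the direct object of 'lend'. It moves to the left edge, and the trace sits right after 'lend':
It was never established which file the engineer may lend ___ to the contractor.
'lend' is word 10.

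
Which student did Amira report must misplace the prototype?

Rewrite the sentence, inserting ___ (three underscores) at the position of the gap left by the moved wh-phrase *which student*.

In situ: Amira did report which student must misplace the prototype.
'which student' functions as the subject of the clause embedded under 'report'. The gap is right after 'report'.

Which student did Amira report ___ must misplace the prototype?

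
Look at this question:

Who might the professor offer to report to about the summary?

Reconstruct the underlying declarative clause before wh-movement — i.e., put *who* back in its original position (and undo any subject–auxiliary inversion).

The filler 'who' is interpreted as the object of the preposition 'to'. Wh-movement fronts it, leaving a gap right after 'to':
Who might the professor offer to report to ___ about the summary?

The professor might offer to report to who about the summary.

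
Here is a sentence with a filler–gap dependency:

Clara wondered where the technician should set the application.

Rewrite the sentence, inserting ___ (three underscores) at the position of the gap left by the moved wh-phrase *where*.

Clara wondered where the technician should set the application ___.

Pre-movement form: The technician should set the application where.
'where' functions as the locative complement of 'set'. The gap is right after 'application'.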